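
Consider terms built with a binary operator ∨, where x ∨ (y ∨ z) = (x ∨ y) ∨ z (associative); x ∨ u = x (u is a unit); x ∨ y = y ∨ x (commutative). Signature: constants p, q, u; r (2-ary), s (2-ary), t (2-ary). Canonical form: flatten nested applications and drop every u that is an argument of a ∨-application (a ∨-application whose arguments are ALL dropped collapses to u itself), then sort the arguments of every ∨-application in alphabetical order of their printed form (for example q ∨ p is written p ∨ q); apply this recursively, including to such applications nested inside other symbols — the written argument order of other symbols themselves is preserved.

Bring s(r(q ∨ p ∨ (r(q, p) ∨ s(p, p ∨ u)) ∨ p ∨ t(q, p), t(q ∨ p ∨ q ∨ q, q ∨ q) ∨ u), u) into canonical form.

Answer: s(r(p ∨ p ∨ q ∨ r(q, p) ∨ s(p, p) ∨ t(q, p), t(p ∨ q ∨ q ∨ q, q ∨ q)), u)

Derivation:
Focus inside:  q ∨ p ∨ (r(q, p) ∨ s(p, p ∨ u)) ∨ p ∨ t(q, p)
Un-nest:  q ∨ p ∨ r(q, p) ∨ s(p, p ∨ u) ∨ p ∨ t(q, p)
Canonicalize subterm:  s(p, p ∨ u)  →  s(p, p)
Order the arguments:  p ∨ p ∨ q ∨ r(q, p) ∨ s(p, p) ∨ t(q, p)
Rebuild:  s(r(p ∨ p ∨ q ∨ r(q, p) ∨ s(p, p) ∨ t(q, p), t(p ∨ q ∨ q ∨ q, q ∨ q)), u)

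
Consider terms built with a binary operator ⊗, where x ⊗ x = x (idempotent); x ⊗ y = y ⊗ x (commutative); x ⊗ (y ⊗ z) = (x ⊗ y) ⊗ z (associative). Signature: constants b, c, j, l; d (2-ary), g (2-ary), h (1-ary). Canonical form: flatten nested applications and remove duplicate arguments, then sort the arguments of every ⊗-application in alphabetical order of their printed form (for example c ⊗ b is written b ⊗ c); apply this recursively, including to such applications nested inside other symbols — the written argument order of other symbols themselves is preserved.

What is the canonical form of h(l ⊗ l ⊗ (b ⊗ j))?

Answer: h(b ⊗ j ⊗ l)

Derivation:
Focus inside:  l ⊗ l ⊗ (b ⊗ j)
Flatten:  l ⊗ l ⊗ b ⊗ j
Deduplicate:  drop duplicate l
Sort:  b ⊗ j ⊗ l
Put back:  h(b ⊗ j ⊗ l)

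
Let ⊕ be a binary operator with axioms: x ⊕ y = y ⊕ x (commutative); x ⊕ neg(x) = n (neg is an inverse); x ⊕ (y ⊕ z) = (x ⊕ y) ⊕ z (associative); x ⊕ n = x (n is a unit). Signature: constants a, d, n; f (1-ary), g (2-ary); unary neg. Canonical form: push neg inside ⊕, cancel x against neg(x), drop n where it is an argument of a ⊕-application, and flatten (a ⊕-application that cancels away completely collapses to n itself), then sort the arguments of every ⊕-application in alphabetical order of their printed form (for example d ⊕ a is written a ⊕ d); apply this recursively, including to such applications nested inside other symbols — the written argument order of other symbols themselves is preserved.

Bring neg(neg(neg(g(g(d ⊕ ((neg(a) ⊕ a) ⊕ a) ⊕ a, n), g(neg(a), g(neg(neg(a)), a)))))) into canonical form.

Answer: neg(g(g(a ⊕ a ⊕ d, n), g(neg(a), g(a, a))))

Derivation:
Push neg inside:  distribute neg over ⊕ and collapse double neg
Combine occurrences:  neg(g(g(a ⊕ a ⊕ d, n), g(neg(a), g(a, a))))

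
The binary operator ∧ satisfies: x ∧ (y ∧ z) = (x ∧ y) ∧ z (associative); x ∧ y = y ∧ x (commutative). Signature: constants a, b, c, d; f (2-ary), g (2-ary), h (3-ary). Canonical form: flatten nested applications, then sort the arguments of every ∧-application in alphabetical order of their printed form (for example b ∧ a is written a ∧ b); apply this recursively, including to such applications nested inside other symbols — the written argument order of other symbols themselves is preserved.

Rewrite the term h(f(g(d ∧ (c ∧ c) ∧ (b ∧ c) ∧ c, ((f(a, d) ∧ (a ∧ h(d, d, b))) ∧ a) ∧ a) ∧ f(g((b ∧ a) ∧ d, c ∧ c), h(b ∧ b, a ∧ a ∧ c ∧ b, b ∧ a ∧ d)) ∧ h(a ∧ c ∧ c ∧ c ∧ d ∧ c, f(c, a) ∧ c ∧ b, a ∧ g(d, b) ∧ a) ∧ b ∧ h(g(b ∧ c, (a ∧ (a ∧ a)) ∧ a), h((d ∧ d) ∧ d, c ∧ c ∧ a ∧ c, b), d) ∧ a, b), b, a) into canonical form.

Work inside:  g(d ∧ (c ∧ c) ∧ (b ∧ c) ∧ c, ((f(a, d) ∧ (a ∧ h(d, d, b))) ∧ a) ∧ a) ∧ f(g((b ∧ a) ∧ d, c ∧ c), h(b ∧ b, a ∧ a ∧ c ∧ b, b ∧ a ∧ d)) ∧ h(a ∧ c ∧ c ∧ c ∧ d ∧ c, f(c, a) ∧ c ∧ b, a ∧ g(d, b) ∧ a) ∧ b ∧ h(g(b ∧ c, (a ∧ (a ∧ a)) ∧ a), h((d ∧ d) ∧ d, c ∧ c ∧ a ∧ c, b), d) ∧ a
Simplify inside:  g(d ∧ (c ∧ c) ∧ (b ∧ c) ∧ c, ((f(a, d) ∧ (a ∧ h(d, d, b))) ∧ a) ∧ a)  →  g(b ∧ c ∧ c ∧ c ∧ c ∧ d, a ∧ a ∧ a ∧ f(a, d) ∧ h(d, d, b))
Canonicalize subterm:  f(g((b ∧ a) ∧ d, c ∧ c), h(b ∧ b, a ∧ a ∧ c ∧ b, b ∧ a ∧ d))  →  f(g(a ∧ b ∧ d, c ∧ c), h(b ∧ b, a ∧ a ∧ b ∧ c, a ∧ b ∧ d))
Simplify inside:  h(a ∧ c ∧ c ∧ c ∧ d ∧ c, f(c, a) ∧ c ∧ b, a ∧ g(d, b) ∧ a)  →  h(a ∧ c ∧ c ∧ c ∧ c ∧ d, b ∧ c ∧ f(c, a), a ∧ a ∧ g(d, b))
Sort arguments:  a ∧ b ∧ f(g(a ∧ b ∧ d, c ∧ c), h(b ∧ b, a ∧ a ∧ b ∧ c, a ∧ b ∧ d)) ∧ g(b ∧ c ∧ c ∧ c ∧ c ∧ d, a ∧ a ∧ a ∧ f(a, d) ∧ h(d, d, b)) ∧ h(a ∧ c ∧ c ∧ c ∧ c ∧ d, b ∧ c ∧ f(c, a), a ∧ a ∧ g(d, b)) ∧ h(g(b ∧ c, a ∧ a ∧ a ∧ a), h(d ∧ d ∧ d, a ∧ c ∧ c ∧ c, b), d)
Reassemble:  h(f(a ∧ b ∧ f(g(a ∧ b ∧ d, c ∧ c), h(b ∧ b, a ∧ a ∧ b ∧ c, a ∧ b ∧ d)) ∧ g(b ∧ c ∧ c ∧ c ∧ c ∧ d, a ∧ a ∧ a ∧ f(a, d) ∧ h(d, d, b)) ∧ h(a ∧ c ∧ c ∧ c ∧ c ∧ d, b ∧ c ∧ f(c, a), a ∧ a ∧ g(d, b)) ∧ h(g(b ∧ c, a ∧ a ∧ a ∧ a), h(d ∧ d ∧ d, a ∧ c ∧ c ∧ c, b), d), b), b, a)

Answer: h(f(a ∧ b ∧ f(g(a ∧ b ∧ d, c ∧ c), h(b ∧ b, a ∧ a ∧ b ∧ c, a ∧ b ∧ d)) ∧ g(b ∧ c ∧ c ∧ c ∧ c ∧ d, a ∧ a ∧ a ∧ f(a, d) ∧ h(d, d, b)) ∧ h(a ∧ c ∧ c ∧ c ∧ c ∧ d, b ∧ c ∧ f(c, a), a ∧ a ∧ g(d, b)) ∧ h(g(b ∧ c, a ∧ a ∧ a ∧ a), h(d ∧ d ∧ d, a ∧ c ∧ c ∧ c, b), d), b), b, a)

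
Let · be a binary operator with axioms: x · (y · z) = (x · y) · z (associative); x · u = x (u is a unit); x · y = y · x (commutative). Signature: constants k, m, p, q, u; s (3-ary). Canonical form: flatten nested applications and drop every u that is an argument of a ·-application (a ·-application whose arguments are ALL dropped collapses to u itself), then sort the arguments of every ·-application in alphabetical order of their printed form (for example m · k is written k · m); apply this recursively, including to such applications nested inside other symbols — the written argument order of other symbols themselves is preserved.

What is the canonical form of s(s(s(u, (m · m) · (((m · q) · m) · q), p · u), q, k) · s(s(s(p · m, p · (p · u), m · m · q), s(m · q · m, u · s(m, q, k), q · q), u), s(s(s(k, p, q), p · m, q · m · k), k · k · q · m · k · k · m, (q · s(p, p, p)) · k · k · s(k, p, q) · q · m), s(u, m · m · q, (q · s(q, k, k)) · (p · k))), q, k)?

Descend into:  s(s(u, (m · m) · (((m · q) · m) · q), p · u), q, k) · s(s(s(p · m, p · (p · u), m · m · q), s(m · q · m, u · s(m, q, k), q · q), u), s(s(s(k, p, q), p · m, q · m · k), k · k · q · m · k · k · m, (q · s(p, p, p)) · k · k · s(k, p, q) · q · m), s(u, m · m · q, (q · s(q, k, k)) · (p · k)))
Canonicalize subterm:  s(s(u, (m · m) · (((m · q) · m) · q), p · u), q, k)  →  s(s(u, m · m · m · m · q · q, p), q, k)
Canonicalize subterm:  s(s(s(p · m, p · (p · u), m · m · q), s(m · q · m, u · s(m, q, k), q · q), u), s(s(s(k, p, q), p · m, q · m · k), k · k · q · m · k · k · m, (q · s(p, p, p)) · k · k · s(k, p, q) · q · m), s(u, m · m · q, (q · s(q, k, k)) · (p · k)))  →  s(s(s(m · p, p · p, m · m · q), s(m · m · q, s(m, q, k), q · q), u), s(s(s(k, p, q), m · p, k · m · q), k · k · k · k · m · m · q, k · k · m · q · q · s(k, p, q) · s(p, p, p)), s(u, m · m · q, k · p · q · s(q, k, k)))
Order the arguments:  s(s(s(m · p, p · p, m · m · q), s(m · m · q, s(m, q, k), q · q), u), s(s(s(k, p, q), m · p, k · m · q), k · k · k · k · m · m · q, k · k · m · q · q · s(k, p, q) · s(p, p, p)), s(u, m · m · q, k · p · q · s(q, k, k))) · s(s(u, m · m · m · m · q · q, p), q, k)
Put back:  s(s(s(s(m · p, p · p, m · m · q), s(m · m · q, s(m, q, k), q · q), u), s(s(s(k, p, q), m · p, k · m · q), k · k · k · k · m · m · q, k · k · m · q · q · s(k, p, q) · s(p, p, p)), s(u, m · m · q, k · p · q · s(q, k, k))) · s(s(u, m · m · m · m · q · q, p), q, k), q, k)

Answer: s(s(s(s(m · p, p · p, m · m · q), s(m · m · q, s(m, q, k), q · q), u), s(s(s(k, p, q), m · p, k · m · q), k · k · k · k · m · m · q, k · k · m · q · q · s(k, p, q) · s(p, p, p)), s(u, m · m · q, k · p · q · s(q, k, k))) · s(s(u, m · m · m · m · q · q, p), q, k), q, k)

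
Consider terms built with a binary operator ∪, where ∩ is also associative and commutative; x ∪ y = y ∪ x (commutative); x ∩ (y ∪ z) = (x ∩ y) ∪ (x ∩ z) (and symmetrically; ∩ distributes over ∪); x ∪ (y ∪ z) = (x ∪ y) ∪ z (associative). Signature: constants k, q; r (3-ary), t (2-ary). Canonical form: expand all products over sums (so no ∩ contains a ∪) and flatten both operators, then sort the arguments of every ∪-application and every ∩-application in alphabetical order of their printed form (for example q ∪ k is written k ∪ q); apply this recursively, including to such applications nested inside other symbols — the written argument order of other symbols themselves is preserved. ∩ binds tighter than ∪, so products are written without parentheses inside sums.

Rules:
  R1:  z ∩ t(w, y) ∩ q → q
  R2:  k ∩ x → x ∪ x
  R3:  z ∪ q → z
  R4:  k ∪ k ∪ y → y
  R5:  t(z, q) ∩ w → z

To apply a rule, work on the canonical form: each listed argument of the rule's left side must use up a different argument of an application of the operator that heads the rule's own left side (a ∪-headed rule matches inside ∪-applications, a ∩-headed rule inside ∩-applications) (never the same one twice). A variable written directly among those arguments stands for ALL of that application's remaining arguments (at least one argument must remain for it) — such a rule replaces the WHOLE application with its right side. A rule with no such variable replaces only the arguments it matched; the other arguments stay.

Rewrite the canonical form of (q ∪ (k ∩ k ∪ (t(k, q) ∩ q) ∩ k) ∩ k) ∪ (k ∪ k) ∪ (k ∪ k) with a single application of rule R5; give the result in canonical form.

Answer: k ∪ k ∪ k ∪ k ∪ k ∪ k ∩ k ∩ k ∪ q

Derivation:
Canonical form:  k ∪ k ∪ k ∪ k ∪ k ∩ k ∩ k ∪ k ∩ k ∩ q ∩ t(k, q) ∪ q
Match R5:  consume t(k, q);  w := k ∩ k ∩ q, z := k
The variable takes the whole remainder — replace the entire application.
New term:  k ∪ k ∪ k ∪ k ∪ k ∪ k ∩ k ∩ k ∪ q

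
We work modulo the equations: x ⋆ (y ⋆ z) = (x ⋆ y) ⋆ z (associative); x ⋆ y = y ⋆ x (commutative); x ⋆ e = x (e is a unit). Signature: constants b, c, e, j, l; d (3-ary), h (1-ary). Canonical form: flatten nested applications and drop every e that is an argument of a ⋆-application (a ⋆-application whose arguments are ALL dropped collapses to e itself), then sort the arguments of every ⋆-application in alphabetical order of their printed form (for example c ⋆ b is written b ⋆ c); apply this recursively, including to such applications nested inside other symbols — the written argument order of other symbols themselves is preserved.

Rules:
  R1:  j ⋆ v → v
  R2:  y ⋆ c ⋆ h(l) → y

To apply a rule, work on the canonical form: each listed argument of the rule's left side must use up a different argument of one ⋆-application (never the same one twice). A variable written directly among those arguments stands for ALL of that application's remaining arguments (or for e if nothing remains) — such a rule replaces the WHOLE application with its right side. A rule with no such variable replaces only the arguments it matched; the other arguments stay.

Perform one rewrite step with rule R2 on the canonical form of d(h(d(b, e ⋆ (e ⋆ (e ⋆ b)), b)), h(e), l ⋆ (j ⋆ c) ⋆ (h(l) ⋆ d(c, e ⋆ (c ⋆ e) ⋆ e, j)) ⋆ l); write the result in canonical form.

Canonical form:  d(h(d(b, b, b)), h(e), c ⋆ d(c, c, j) ⋆ h(l) ⋆ j ⋆ l ⋆ l)
Match R2:  consume c, h(l);  y := d(c, c, j) ⋆ j ⋆ l ⋆ l
Every leftover argument binds to the variable; the entire application is replaced.
New term:  d(h(d(b, b, b)), h(e), d(c, c, j) ⋆ j ⋆ l ⋆ l)

Answer: d(h(d(b, b, b)), h(e), d(c, c, j) ⋆ j ⋆ l ⋆ l)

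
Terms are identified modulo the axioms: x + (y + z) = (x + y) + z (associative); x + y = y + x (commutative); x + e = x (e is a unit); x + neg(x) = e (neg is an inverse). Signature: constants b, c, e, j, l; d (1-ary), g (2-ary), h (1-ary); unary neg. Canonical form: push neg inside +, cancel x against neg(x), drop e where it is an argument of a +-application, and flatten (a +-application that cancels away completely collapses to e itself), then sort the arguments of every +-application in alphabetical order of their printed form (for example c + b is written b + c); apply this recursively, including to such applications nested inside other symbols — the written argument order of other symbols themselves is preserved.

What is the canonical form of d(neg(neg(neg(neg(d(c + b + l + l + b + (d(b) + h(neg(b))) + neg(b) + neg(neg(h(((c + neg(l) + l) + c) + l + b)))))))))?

Descend into:  c + b + l + l + b + (d(b) + h(neg(b))) + neg(b) + neg(neg(h(((c + neg(l) + l) + c) + l + b)))
Push neg inside:  distribute neg over + and collapse double neg
Collect terms:  c + b + l + l + d(b) + h(neg(b)) + h(b + c + c + l)
Order the arguments:  b + c + d(b) + h(b + c + c + l) + h(neg(b)) + l + l
Reassemble:  d(d(b + c + d(b) + h(b + c + c + l) + h(neg(b)) + l + l))

Answer: d(d(b + c + d(b) + h(b + c + c + l) + h(neg(b)) + l + l))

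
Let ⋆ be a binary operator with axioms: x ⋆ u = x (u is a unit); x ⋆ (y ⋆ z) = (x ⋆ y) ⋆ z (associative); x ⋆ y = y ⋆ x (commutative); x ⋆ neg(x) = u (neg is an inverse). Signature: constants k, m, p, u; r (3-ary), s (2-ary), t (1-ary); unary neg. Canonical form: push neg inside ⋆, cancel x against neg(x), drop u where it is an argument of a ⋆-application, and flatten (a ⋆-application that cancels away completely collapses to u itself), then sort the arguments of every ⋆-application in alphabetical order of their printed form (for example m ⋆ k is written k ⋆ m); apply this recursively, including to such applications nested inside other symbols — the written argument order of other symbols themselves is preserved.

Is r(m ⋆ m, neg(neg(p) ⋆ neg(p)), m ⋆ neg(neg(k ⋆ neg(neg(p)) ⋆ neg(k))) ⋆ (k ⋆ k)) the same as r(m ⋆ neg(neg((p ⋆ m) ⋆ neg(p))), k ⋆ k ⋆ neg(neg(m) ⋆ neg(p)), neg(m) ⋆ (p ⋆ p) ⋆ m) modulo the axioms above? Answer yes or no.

Left:  r(m ⋆ m, neg(neg(p) ⋆ neg(p)), m ⋆ neg(neg(k ⋆ neg(neg(p)) ⋆ neg(k))) ⋆ (k ⋆ k))
  Focus inside:  m ⋆ neg(neg(k ⋆ neg(neg(p)) ⋆ neg(k))) ⋆ (k ⋆ k)
  Push neg inside:  distribute neg over ⋆ and collapse double neg
  Collect terms:  m ⋆ k ⋆ k ⋆ p
  Sort:  k ⋆ k ⋆ m ⋆ p
  Put back:  r(m ⋆ m, p ⋆ p, k ⋆ k ⋆ m ⋆ p)
Right:  r(m ⋆ neg(neg((p ⋆ m) ⋆ neg(p))), k ⋆ k ⋆ neg(neg(m) ⋆ neg(p)), neg(m) ⋆ (p ⋆ p) ⋆ m)
  Focus inside:  m ⋆ neg(neg((p ⋆ m) ⋆ neg(p)))
  Push neg inside:  distribute neg over ⋆ and collapse double neg
  Cancel inverse pairs:  p cancels
  Collect terms:  m ⋆ m
  Rebuild:  r(m ⋆ m, k ⋆ k ⋆ m ⋆ p, p ⋆ p)

Answer: no — r(m ⋆ m, p ⋆ p, k ⋆ k ⋆ m ⋆ p) vs r(m ⋆ m, k ⋆ k ⋆ m ⋆ p, p ⋆ p)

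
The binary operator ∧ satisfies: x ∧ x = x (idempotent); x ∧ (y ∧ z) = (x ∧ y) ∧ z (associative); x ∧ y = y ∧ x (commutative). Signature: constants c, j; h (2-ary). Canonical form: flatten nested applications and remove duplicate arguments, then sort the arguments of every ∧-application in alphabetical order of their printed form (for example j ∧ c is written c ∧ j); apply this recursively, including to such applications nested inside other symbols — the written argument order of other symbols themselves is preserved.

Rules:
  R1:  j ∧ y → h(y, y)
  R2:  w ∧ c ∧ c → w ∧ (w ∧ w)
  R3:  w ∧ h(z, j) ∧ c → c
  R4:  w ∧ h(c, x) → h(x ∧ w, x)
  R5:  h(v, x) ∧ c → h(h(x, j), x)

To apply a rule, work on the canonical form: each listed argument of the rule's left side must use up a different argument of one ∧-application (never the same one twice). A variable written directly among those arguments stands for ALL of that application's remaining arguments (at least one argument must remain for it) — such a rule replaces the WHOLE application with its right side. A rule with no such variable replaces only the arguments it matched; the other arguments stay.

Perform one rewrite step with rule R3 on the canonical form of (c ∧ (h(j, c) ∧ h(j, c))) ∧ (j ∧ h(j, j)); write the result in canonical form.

Canonical form:  c ∧ h(j, c) ∧ h(j, j) ∧ j
R3 matches:  uses c, h(j, j);  w := h(j, c) ∧ j, z := j
The variable takes the whole remainder — replace the entire application.
Result:  c

Answer: c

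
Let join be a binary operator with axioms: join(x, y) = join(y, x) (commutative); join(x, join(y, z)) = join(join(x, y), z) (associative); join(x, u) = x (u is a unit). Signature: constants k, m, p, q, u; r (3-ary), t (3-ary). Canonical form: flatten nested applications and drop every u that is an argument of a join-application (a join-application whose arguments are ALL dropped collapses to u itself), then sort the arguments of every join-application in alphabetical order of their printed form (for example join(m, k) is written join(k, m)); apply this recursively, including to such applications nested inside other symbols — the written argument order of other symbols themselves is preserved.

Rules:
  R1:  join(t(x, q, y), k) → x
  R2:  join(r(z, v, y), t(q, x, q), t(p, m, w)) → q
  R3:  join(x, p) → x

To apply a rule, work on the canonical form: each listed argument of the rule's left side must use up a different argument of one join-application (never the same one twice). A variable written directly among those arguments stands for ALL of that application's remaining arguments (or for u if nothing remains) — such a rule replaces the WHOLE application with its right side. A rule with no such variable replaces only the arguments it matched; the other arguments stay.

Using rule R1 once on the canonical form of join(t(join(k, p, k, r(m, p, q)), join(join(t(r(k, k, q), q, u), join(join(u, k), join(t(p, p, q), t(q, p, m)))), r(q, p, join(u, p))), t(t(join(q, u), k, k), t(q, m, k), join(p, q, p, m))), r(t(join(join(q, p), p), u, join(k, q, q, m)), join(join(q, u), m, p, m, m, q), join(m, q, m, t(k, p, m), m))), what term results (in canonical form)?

Answer: join(r(t(join(p, p, q), u, join(k, m, q, q)), join(m, m, m, p, q, q), join(m, m, m, q, t(k, p, m))), t(join(k, k, p, r(m, p, q)), join(r(k, k, q), r(q, p, p), t(p, p, q), t(q, p, m)), t(t(q, k, k), t(q, m, k), join(m, p, p, q))))

Derivation:
Canonical form:  join(r(t(join(p, p, q), u, join(k, m, q, q)), join(m, m, m, p, q, q), join(m, m, m, q, t(k, p, m))), t(join(k, k, p, r(m, p, q)), join(k, r(q, p, p), t(p, p, q), t(q, p, m), t(r(k, k, q), q, u)), t(t(q, k, k), t(q, m, k), join(m, p, p, q))))
Match R1:  consume k, t(r(k, k, q), q, u);  x := r(k, k, q), y := u
New term:  join(r(t(join(p, p, q), u, join(k, m, q, q)), join(m, m, m, p, q, q), join(m, m, m, q, t(k, p, m))), t(join(k, k, p, r(m, p, q)), join(r(k, k, q), r(q, p, p), t(p, p, q), t(q, p, m)), t(t(q, k, k), t(q, m, k), join(m, p, p, q))))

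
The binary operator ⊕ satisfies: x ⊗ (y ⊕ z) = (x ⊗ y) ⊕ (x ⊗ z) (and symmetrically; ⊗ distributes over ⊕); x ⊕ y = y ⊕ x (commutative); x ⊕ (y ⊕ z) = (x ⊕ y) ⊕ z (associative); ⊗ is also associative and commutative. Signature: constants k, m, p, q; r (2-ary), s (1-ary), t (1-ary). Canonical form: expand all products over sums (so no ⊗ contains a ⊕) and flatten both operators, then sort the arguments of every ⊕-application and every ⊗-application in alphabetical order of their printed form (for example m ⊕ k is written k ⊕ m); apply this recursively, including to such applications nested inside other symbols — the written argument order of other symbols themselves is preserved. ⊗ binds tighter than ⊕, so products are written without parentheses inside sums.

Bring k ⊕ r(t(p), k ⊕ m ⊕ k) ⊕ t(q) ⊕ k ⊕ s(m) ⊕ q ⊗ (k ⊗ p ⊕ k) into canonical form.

Distribute:  k ⊕ r(t(p), k ⊕ k ⊕ m) ⊕ t(q) ⊕ k ⊕ s(m) ⊕ k ⊗ p ⊗ q ⊕ k ⊗ q
Sort:  k ⊕ k ⊕ k ⊗ p ⊗ q ⊕ k ⊗ q ⊕ r(t(p), k ⊕ k ⊕ m) ⊕ s(m) ⊕ t(q)

Answer: k ⊕ k ⊕ k ⊗ p ⊗ q ⊕ k ⊗ q ⊕ r(t(p), k ⊕ k ⊕ m) ⊕ s(m) ⊕ t(q)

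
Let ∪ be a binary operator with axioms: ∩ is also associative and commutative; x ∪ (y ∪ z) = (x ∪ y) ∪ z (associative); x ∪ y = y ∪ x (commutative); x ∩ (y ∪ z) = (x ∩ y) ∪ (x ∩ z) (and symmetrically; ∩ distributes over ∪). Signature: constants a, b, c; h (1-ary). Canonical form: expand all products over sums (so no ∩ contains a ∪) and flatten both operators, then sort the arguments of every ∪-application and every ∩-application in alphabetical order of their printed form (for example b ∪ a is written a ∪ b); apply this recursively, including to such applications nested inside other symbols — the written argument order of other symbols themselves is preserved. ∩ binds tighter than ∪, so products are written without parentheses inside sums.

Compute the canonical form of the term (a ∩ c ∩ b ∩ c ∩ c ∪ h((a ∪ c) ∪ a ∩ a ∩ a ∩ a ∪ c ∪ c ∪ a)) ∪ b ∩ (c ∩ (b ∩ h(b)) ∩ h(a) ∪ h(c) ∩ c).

Answer: a ∩ b ∩ c ∩ c ∩ c ∪ b ∩ b ∩ c ∩ h(a) ∩ h(b) ∪ b ∩ c ∩ h(c) ∪ h(a ∪ a ∪ a ∩ a ∩ a ∩ a ∪ c ∪ c ∪ c)

Derivation:
Expand products over sums:  a ∩ b ∩ c ∩ c ∩ c ∪ h(a ∪ a ∪ a ∩ a ∩ a ∩ a ∪ c ∪ c ∪ c) ∪ b ∩ b ∩ c ∩ h(a) ∩ h(b) ∪ b ∩ c ∩ h(c)
Order the arguments:  a ∩ b ∩ c ∩ c ∩ c ∪ b ∩ b ∩ c ∩ h(a) ∩ h(b) ∪ b ∩ c ∩ h(c) ∪ h(a ∪ a ∪ a ∩ a ∩ a ∩ a ∪ c ∪ c ∪ c)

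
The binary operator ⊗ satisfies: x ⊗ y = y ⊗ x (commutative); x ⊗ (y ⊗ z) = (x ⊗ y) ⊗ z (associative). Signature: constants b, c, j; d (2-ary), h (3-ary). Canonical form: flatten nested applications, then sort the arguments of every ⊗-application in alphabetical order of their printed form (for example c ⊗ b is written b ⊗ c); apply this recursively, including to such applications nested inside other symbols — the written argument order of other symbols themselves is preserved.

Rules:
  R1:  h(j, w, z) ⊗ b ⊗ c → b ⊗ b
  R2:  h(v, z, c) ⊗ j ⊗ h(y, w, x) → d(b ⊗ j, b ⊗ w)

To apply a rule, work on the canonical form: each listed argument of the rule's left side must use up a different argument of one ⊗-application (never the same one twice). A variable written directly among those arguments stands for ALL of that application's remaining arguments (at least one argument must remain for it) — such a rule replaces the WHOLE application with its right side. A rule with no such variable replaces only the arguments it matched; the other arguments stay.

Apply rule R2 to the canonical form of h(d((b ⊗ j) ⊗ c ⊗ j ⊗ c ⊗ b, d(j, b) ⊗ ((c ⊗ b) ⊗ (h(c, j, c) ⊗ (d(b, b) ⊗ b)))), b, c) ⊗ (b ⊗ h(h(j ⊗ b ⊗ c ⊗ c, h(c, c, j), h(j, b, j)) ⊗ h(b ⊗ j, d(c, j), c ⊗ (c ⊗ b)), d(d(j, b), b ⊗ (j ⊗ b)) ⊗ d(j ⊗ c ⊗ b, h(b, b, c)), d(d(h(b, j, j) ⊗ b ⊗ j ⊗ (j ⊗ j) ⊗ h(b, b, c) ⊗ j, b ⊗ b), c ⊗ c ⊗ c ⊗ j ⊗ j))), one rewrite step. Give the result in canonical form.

Answer: b ⊗ h(d(b ⊗ b ⊗ c ⊗ c ⊗ j ⊗ j, b ⊗ b ⊗ c ⊗ d(b, b) ⊗ d(j, b) ⊗ h(c, j, c)), b, c) ⊗ h(h(b ⊗ c ⊗ c ⊗ j, h(c, c, j), h(j, b, j)) ⊗ h(b ⊗ j, d(c, j), b ⊗ c ⊗ c), d(b ⊗ c ⊗ j, h(b, b, c)) ⊗ d(d(j, b), b ⊗ b ⊗ j), d(d(b ⊗ d(b ⊗ j, b ⊗ j) ⊗ j ⊗ j ⊗ j, b ⊗ b), c ⊗ c ⊗ c ⊗ j ⊗ j))

Derivation:
Canonical form:  b ⊗ h(d(b ⊗ b ⊗ c ⊗ c ⊗ j ⊗ j, b ⊗ b ⊗ c ⊗ d(b, b) ⊗ d(j, b) ⊗ h(c, j, c)), b, c) ⊗ h(h(b ⊗ c ⊗ c ⊗ j, h(c, c, j), h(j, b, j)) ⊗ h(b ⊗ j, d(c, j), b ⊗ c ⊗ c), d(b ⊗ c ⊗ j, h(b, b, c)) ⊗ d(d(j, b), b ⊗ b ⊗ j), d(d(b ⊗ h(b, b, c) ⊗ h(b, j, j) ⊗ j ⊗ j ⊗ j ⊗ j, b ⊗ b), c ⊗ c ⊗ c ⊗ j ⊗ j))
Apply R2:  consuming h(b, b, c), h(b, j, j), j;  v := b, w := j, x := j, y := b, z := b
New term:  b ⊗ h(d(b ⊗ b ⊗ c ⊗ c ⊗ j ⊗ j, b ⊗ b ⊗ c ⊗ d(b, b) ⊗ d(j, b) ⊗ h(c, j, c)), b, c) ⊗ h(h(b ⊗ c ⊗ c ⊗ j, h(c, c, j), h(j, b, j)) ⊗ h(b ⊗ j, d(c, j), b ⊗ c ⊗ c), d(b ⊗ c ⊗ j, h(b, b, c)) ⊗ d(d(j, b), b ⊗ b ⊗ j), d(d(b ⊗ d(b ⊗ j, b ⊗ j) ⊗ j ⊗ j ⊗ j, b ⊗ b), c ⊗ c ⊗ c ⊗ j ⊗ j))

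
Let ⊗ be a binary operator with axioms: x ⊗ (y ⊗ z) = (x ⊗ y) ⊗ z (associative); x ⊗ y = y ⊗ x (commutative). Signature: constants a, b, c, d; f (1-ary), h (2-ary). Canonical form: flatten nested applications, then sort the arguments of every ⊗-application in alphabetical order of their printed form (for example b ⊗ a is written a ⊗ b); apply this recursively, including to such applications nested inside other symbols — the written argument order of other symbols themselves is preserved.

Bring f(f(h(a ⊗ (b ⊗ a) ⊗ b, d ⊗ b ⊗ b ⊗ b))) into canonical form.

Work inside:  a ⊗ (b ⊗ a) ⊗ b
Flatten:  a ⊗ b ⊗ a ⊗ b
Order the arguments:  a ⊗ a ⊗ b ⊗ b
Reassemble:  f(f(h(a ⊗ a ⊗ b ⊗ b, b ⊗ b ⊗ b ⊗ d)))

Answer: f(f(h(a ⊗ a ⊗ b ⊗ b, b ⊗ b ⊗ b ⊗ d)))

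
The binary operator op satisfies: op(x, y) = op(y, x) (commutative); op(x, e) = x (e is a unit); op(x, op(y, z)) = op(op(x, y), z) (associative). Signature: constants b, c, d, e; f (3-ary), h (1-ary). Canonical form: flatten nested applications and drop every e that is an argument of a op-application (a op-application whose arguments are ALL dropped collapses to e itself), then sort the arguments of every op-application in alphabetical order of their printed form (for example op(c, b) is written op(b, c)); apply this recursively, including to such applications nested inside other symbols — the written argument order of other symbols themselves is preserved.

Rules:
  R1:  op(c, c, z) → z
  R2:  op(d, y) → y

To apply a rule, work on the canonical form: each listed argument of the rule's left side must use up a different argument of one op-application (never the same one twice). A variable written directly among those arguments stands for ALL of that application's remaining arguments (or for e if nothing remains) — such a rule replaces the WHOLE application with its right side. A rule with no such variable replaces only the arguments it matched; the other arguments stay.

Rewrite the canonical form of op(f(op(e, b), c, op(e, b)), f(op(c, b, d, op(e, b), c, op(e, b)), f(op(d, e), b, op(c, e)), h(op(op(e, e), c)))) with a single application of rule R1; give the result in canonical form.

Canonical form:  op(f(b, c, b), f(op(b, b, b, c, c, d), f(d, b, c), h(c)))
Apply R1:  consuming c, c;  z := op(b, b, b, d)
Every leftover argument binds to the variable; the entire application is replaced.
New term:  op(f(b, c, b), f(op(b, b, b, d), f(d, b, c), h(c)))

Answer: op(f(b, c, b), f(op(b, b, b, d), f(d, b, c), h(c)))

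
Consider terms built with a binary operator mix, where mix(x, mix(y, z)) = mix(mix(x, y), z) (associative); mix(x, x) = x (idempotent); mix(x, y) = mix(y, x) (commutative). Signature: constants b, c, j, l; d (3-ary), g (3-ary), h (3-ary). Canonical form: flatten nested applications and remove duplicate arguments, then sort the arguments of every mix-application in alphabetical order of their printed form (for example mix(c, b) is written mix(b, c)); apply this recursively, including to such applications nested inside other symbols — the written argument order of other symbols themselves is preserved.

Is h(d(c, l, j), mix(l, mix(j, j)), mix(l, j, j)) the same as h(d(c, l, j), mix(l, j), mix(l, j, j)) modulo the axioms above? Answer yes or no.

Answer: yes — both canonical forms are h(d(c, l, j), mix(j, l), mix(j, l))

Derivation:
Left:  h(d(c, l, j), mix(l, mix(j, j)), mix(l, j, j))
  Descend into:  mix(l, mix(j, j))
  Flatten:  mix(l, j, j)
  Deduplicate:  drop duplicate j
  Order the arguments:  mix(j, l)
  Put back:  h(d(c, l, j), mix(j, l), mix(j, l))
Right:  h(d(c, l, j), mix(l, j), mix(l, j, j))
  Work inside:  mix(l, j, j)
  Deduplicate:  drop duplicate j
  Sort:  mix(j, l)
  Put back:  h(d(c, l, j), mix(j, l), mix(j, l))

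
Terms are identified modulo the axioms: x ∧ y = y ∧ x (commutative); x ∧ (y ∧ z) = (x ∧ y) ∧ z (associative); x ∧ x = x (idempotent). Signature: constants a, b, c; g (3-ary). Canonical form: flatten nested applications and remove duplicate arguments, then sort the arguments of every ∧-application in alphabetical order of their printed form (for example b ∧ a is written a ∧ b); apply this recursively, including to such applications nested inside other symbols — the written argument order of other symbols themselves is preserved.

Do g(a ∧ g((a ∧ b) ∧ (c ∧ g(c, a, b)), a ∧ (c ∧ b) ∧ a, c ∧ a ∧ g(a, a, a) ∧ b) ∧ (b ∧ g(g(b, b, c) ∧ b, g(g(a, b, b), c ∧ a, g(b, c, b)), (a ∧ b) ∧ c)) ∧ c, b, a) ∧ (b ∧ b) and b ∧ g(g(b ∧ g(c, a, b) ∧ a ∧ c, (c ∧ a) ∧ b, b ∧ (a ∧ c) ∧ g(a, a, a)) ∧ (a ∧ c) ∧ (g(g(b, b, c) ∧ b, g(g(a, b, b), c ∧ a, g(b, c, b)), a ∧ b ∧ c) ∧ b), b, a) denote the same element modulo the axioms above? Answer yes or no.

Answer: yes — both canonical forms are b ∧ g(a ∧ b ∧ c ∧ g(a ∧ b ∧ c ∧ g(c, a, b), a ∧ b ∧ c, a ∧ b ∧ c ∧ g(a, a, a)) ∧ g(b ∧ g(b, b, c), g(g(a, b, b), a ∧ c, g(b, c, b)), a ∧ b ∧ c), b, a)

Derivation:
Left:  g(a ∧ g((a ∧ b) ∧ (c ∧ g(c, a, b)), a ∧ (c ∧ b) ∧ a, c ∧ a ∧ g(a, a, a) ∧ b) ∧ (b ∧ g(g(b, b, c) ∧ b, g(g(a, b, b), c ∧ a, g(b, c, b)), (a ∧ b) ∧ c)) ∧ c, b, a) ∧ (b ∧ b)
  Flatten:  g(a ∧ g((a ∧ b) ∧ (c ∧ g(c, a, b)), a ∧ (c ∧ b) ∧ a, c ∧ a ∧ g(a, a, a) ∧ b) ∧ (b ∧ g(g(b, b, c) ∧ b, g(g(a, b, b), c ∧ a, g(b, c, b)), (a ∧ b) ∧ c)) ∧ c, b, a) ∧ b ∧ b
  Simplify inside:  g(a ∧ g((a ∧ b) ∧ (c ∧ g(c, a, b)), a ∧ (c ∧ b) ∧ a, c ∧ a ∧ g(a, a, a) ∧ b) ∧ (b ∧ g(g(b, b, c) ∧ b, g(g(a, b, b), c ∧ a, g(b, c, b)), (a ∧ b) ∧ c)) ∧ c, b, a)  →  g(a ∧ b ∧ c ∧ g(a ∧ b ∧ c ∧ g(c, a, b), a ∧ b ∧ c, a ∧ b ∧ c ∧ g(a, a, a)) ∧ g(b ∧ g(b, b, c), g(g(a, b, b), a ∧ c, g(b, c, b)), a ∧ b ∧ c), b, a)
  Deduplicate:  drop duplicate b
  Sort arguments:  b ∧ g(a ∧ b ∧ c ∧ g(a ∧ b ∧ c ∧ g(c, a, b), a ∧ b ∧ c, a ∧ b ∧ c ∧ g(a, a, a)) ∧ g(b ∧ g(b, b, c), g(g(a, b, b), a ∧ c, g(b, c, b)), a ∧ b ∧ c), b, a)
Right:  b ∧ g(g(b ∧ g(c, a, b) ∧ a ∧ c, (c ∧ a) ∧ b, b ∧ (a ∧ c) ∧ g(a, a, a)) ∧ (a ∧ c) ∧ (g(g(b, b, c) ∧ b, g(g(a, b, b), c ∧ a, g(b, c, b)), a ∧ b ∧ c) ∧ b), b, a)
  Inside:  g(g(b ∧ g(c, a, b) ∧ a ∧ c, (c ∧ a) ∧ b, b ∧ (a ∧ c) ∧ g(a, a, a)) ∧ (a ∧ c) ∧ (g(g(b, b, c) ∧ b, g(g(a, b, b), c ∧ a, g(b, c, b)), a ∧ b ∧ c) ∧ b), b, a)  →  g(a ∧ b ∧ c ∧ g(a ∧ b ∧ c ∧ g(c, a, b), a ∧ b ∧ c, a ∧ b ∧ c ∧ g(a, a, a)) ∧ g(b ∧ g(b, b, c), g(g(a, b, b), a ∧ c, g(b, c, b)), a ∧ b ∧ c), b, a)
  Sort arguments:  b ∧ g(a ∧ b ∧ c ∧ g(a ∧ b ∧ c ∧ g(c, a, b), a ∧ b ∧ c, a ∧ b ∧ c ∧ g(a, a, a)) ∧ g(b ∧ g(b, b, c), g(g(a, b, b), a ∧ c, g(b, c, b)), a ∧ b ∧ c), b, a)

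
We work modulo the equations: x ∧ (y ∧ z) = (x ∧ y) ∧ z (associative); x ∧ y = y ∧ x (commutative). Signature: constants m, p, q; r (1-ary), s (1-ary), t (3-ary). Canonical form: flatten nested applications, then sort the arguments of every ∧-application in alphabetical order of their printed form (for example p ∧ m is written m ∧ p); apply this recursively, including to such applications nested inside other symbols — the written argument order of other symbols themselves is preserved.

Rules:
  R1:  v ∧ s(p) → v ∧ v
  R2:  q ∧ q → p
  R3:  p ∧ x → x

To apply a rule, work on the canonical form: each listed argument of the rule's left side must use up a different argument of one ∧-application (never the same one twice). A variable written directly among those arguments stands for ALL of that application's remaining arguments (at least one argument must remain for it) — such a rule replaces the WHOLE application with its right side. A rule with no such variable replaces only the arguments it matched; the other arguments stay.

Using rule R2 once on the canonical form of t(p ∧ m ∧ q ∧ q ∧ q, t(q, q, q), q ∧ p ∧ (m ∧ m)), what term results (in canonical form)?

Answer: t(m ∧ p ∧ p ∧ q, t(q, q, q), m ∧ m ∧ p ∧ q)

Derivation:
Canonical form:  t(m ∧ p ∧ q ∧ q ∧ q, t(q, q, q), m ∧ m ∧ p ∧ q)
R2 matches:  uses q, q
Result:  t(m ∧ p ∧ p ∧ q, t(q, q, q), m ∧ m ∧ p ∧ q)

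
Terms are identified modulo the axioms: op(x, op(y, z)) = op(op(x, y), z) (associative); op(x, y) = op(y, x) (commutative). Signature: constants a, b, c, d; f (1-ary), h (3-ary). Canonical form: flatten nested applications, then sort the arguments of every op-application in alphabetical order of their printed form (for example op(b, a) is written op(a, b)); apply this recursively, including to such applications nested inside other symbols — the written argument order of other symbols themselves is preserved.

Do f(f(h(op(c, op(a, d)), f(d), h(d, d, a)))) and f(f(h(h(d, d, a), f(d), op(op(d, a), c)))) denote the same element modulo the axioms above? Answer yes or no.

Answer: no — f(f(h(op(a, c, d), f(d), h(d, d, a)))) vs f(f(h(h(d, d, a), f(d), op(a, c, d))))

Derivation:
Left:  f(f(h(op(c, op(a, d)), f(d), h(d, d, a))))
  Descend into:  op(c, op(a, d))
  Un-nest:  op(c, a, d)
  Sort arguments:  op(a, c, d)
  Put back:  f(f(h(op(a, c, d), f(d), h(d, d, a))))
Right:  f(f(h(h(d, d, a), f(d), op(op(d, a), c))))
  Descend into:  op(op(d, a), c)
  Un-nest:  op(d, a, c)
  Order the arguments:  op(a, c, d)
  Put back:  f(f(h(h(d, d, a), f(d), op(a, c, d))))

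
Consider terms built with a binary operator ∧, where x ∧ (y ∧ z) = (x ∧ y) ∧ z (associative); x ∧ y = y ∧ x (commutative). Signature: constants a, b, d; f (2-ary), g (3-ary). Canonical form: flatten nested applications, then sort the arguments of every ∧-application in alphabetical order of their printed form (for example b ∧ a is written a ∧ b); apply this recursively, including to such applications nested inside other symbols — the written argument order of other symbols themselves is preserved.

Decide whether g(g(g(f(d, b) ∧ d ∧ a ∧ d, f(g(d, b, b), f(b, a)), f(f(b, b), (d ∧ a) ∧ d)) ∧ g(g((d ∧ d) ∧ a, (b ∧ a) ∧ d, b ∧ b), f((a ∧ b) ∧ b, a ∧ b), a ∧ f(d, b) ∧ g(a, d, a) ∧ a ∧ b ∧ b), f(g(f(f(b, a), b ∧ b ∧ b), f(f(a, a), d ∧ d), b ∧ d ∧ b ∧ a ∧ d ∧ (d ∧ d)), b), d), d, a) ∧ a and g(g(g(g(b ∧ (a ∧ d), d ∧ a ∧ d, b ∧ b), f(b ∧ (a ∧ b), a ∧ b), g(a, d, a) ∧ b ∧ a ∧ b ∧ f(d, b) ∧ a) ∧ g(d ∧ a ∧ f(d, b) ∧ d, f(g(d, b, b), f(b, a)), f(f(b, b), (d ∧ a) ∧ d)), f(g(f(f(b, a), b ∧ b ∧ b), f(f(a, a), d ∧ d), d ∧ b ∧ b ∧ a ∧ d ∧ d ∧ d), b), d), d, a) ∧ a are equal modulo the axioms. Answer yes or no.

Answer: no — a ∧ g(g(g(a ∧ d ∧ d ∧ f(d, b), f(g(d, b, b), f(b, a)), f(f(b, b), a ∧ d ∧ d)) ∧ g(g(a ∧ d ∧ d, a ∧ b ∧ d, b ∧ b), f(a ∧ b ∧ b, a ∧ b), a ∧ a ∧ b ∧ b ∧ f(d, b) ∧ g(a, d, a)), f(g(f(f(b, a), b ∧ b ∧ b), f(f(a, a), d ∧ d), a ∧ b ∧ b ∧ d ∧ d ∧ d ∧ d), b), d), d, a) vs a ∧ g(g(g(a ∧ d ∧ d ∧ f(d, b), f(g(d, b, b), f(b, a)), f(f(b, b), a ∧ d ∧ d)) ∧ g(g(a ∧ b ∧ d, a ∧ d ∧ d, b ∧ b), f(a ∧ b ∧ b, a ∧ b), a ∧ a ∧ b ∧ b ∧ f(d, b) ∧ g(a, d, a)), f(g(f(f(b, a), b ∧ b ∧ b), f(f(a, a), d ∧ d), a ∧ b ∧ b ∧ d ∧ d ∧ d ∧ d), b), d), d, a)

Derivation:
Left:  g(g(g(f(d, b) ∧ d ∧ a ∧ d, f(g(d, b, b), f(b, a)), f(f(b, b), (d ∧ a) ∧ d)) ∧ g(g((d ∧ d) ∧ a, (b ∧ a) ∧ d, b ∧ b), f((a ∧ b) ∧ b, a ∧ b), a ∧ f(d, b) ∧ g(a, d, a) ∧ a ∧ b ∧ b), f(g(f(f(b, a), b ∧ b ∧ b), f(f(a, a), d ∧ d), b ∧ d ∧ b ∧ a ∧ d ∧ (d ∧ d)), b), d), d, a) ∧ a
  Inside:  g(g(g(f(d, b) ∧ d ∧ a ∧ d, f(g(d, b, b), f(b, a)), f(f(b, b), (d ∧ a) ∧ d)) ∧ g(g((d ∧ d) ∧ a, (b ∧ a) ∧ d, b ∧ b), f((a ∧ b) ∧ b, a ∧ b), a ∧ f(d, b) ∧ g(a, d, a) ∧ a ∧ b ∧ b), f(g(f(f(b, a), b ∧ b ∧ b), f(f(a, a), d ∧ d), b ∧ d ∧ b ∧ a ∧ d ∧ (d ∧ d)), b), d), d, a)  →  g(g(g(a ∧ d ∧ d ∧ f(d, b), f(g(d, b, b), f(b, a)), f(f(b, b), a ∧ d ∧ d)) ∧ g(g(a ∧ d ∧ d, a ∧ b ∧ d, b ∧ b), f(a ∧ b ∧ b, a ∧ b), a ∧ a ∧ b ∧ b ∧ f(d, b) ∧ g(a, d, a)), f(g(f(f(b, a), b ∧ b ∧ b), f(f(a, a), d ∧ d), a ∧ b ∧ b ∧ d ∧ d ∧ d ∧ d), b), d), d, a)
  Sort:  a ∧ g(g(g(a ∧ d ∧ d ∧ f(d, b), f(g(d, b, b), f(b, a)), f(f(b, b), a ∧ d ∧ d)) ∧ g(g(a ∧ d ∧ d, a ∧ b ∧ d, b ∧ b), f(a ∧ b ∧ b, a ∧ b), a ∧ a ∧ b ∧ b ∧ f(d, b) ∧ g(a, d, a)), f(g(f(f(b, a), b ∧ b ∧ b), f(f(a, a), d ∧ d), a ∧ b ∧ b ∧ d ∧ d ∧ d ∧ d), b), d), d, a)
Right:  g(g(g(g(b ∧ (a ∧ d), d ∧ a ∧ d, b ∧ b), f(b ∧ (a ∧ b), a ∧ b), g(a, d, a) ∧ b ∧ a ∧ b ∧ f(d, b) ∧ a) ∧ g(d ∧ a ∧ f(d, b) ∧ d, f(g(d, b, b), f(b, a)), f(f(b, b), (d ∧ a) ∧ d)), f(g(f(f(b, a), b ∧ b ∧ b), f(f(a, a), d ∧ d), d ∧ b ∧ b ∧ a ∧ d ∧ d ∧ d), b), d), d, a) ∧ a
  Canonicalize subterm:  g(g(g(g(b ∧ (a ∧ d), d ∧ a ∧ d, b ∧ b), f(b ∧ (a ∧ b), a ∧ b), g(a, d, a) ∧ b ∧ a ∧ b ∧ f(d, b) ∧ a) ∧ g(d ∧ a ∧ f(d, b) ∧ d, f(g(d, b, b), f(b, a)), f(f(b, b), (d ∧ a) ∧ d)), f(g(f(f(b, a), b ∧ b ∧ b), f(f(a, a), d ∧ d), d ∧ b ∧ b ∧ a ∧ d ∧ d ∧ d), b), d), d, a)  →  g(g(g(a ∧ d ∧ d ∧ f(d, b), f(g(d, b, b), f(b, a)), f(f(b, b), a ∧ d ∧ d)) ∧ g(g(a ∧ b ∧ d, a ∧ d ∧ d, b ∧ b), f(a ∧ b ∧ b, a ∧ b), a ∧ a ∧ b ∧ b ∧ f(d, b) ∧ g(a, d, a)), f(g(f(f(b, a), b ∧ b ∧ b), f(f(a, a), d ∧ d), a ∧ b ∧ b ∧ d ∧ d ∧ d ∧ d), b), d), d, a)
  Order the arguments:  a ∧ g(g(g(a ∧ d ∧ d ∧ f(d, b), f(g(d, b, b), f(b, a)), f(f(b, b), a ∧ d ∧ d)) ∧ g(g(a ∧ b ∧ d, a ∧ d ∧ d, b ∧ b), f(a ∧ b ∧ b, a ∧ b), a ∧ a ∧ b ∧ b ∧ f(d, b) ∧ g(a, d, a)), f(g(f(f(b, a), b ∧ b ∧ b), f(f(a, a), d ∧ d), a ∧ b ∧ b ∧ d ∧ d ∧ d ∧ d), b), d), d, a)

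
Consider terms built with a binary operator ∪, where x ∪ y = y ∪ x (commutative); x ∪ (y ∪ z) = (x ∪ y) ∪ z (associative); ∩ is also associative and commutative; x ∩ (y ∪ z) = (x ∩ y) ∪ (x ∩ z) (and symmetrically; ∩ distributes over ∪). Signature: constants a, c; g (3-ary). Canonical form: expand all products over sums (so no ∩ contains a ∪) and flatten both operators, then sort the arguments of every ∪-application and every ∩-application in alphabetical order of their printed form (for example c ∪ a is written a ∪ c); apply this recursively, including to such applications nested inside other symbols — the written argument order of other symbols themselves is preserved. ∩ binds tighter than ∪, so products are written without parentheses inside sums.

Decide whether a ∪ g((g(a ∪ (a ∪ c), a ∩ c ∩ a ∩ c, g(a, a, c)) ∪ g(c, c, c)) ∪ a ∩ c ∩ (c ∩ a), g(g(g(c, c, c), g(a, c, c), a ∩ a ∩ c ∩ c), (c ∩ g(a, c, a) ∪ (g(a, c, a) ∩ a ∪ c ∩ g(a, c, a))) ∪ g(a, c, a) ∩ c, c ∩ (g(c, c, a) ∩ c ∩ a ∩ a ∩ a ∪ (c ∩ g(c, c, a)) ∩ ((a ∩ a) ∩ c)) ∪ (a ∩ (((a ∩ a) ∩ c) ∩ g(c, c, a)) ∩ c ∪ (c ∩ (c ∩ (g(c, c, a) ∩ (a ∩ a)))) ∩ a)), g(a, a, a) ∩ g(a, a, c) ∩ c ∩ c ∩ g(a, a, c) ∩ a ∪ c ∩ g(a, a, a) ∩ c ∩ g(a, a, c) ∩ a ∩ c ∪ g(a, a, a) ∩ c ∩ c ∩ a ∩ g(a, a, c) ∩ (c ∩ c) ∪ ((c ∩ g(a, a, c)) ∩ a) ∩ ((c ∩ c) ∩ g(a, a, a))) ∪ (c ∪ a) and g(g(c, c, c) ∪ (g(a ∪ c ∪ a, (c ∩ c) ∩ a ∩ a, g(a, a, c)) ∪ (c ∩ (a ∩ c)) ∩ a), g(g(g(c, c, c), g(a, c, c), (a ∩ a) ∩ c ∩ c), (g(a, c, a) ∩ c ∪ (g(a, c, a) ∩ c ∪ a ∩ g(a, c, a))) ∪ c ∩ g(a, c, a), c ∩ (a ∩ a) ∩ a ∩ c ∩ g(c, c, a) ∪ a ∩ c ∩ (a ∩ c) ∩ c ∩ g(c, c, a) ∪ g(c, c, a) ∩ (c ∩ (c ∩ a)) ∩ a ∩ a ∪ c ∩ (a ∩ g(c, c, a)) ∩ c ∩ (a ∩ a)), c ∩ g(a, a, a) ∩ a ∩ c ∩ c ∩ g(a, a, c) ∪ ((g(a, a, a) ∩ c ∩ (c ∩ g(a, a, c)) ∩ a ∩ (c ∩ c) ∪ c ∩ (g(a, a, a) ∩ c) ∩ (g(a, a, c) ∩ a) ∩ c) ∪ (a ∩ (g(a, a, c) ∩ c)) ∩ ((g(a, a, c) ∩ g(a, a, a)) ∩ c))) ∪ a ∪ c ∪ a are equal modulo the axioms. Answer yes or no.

Left:  a ∪ g((g(a ∪ (a ∪ c), a ∩ c ∩ a ∩ c, g(a, a, c)) ∪ g(c, c, c)) ∪ a ∩ c ∩ (c ∩ a), g(g(g(c, c, c), g(a, c, c), a ∩ a ∩ c ∩ c), (c ∩ g(a, c, a) ∪ (g(a, c, a) ∩ a ∪ c ∩ g(a, c, a))) ∪ g(a, c, a) ∩ c, c ∩ (g(c, c, a) ∩ c ∩ a ∩ a ∩ a ∪ (c ∩ g(c, c, a)) ∩ ((a ∩ a) ∩ c)) ∪ (a ∩ (((a ∩ a) ∩ c) ∩ g(c, c, a)) ∩ c ∪ (c ∩ (c ∩ (g(c, c, a) ∩ (a ∩ a)))) ∩ a)), g(a, a, a) ∩ g(a, a, c) ∩ c ∩ c ∩ g(a, a, c) ∩ a ∪ c ∩ g(a, a, a) ∩ c ∩ g(a, a, c) ∩ a ∩ c ∪ g(a, a, a) ∩ c ∩ c ∩ a ∩ g(a, a, c) ∩ (c ∩ c) ∪ ((c ∩ g(a, a, c)) ∩ a) ∩ ((c ∩ c) ∩ g(a, a, a))) ∪ (c ∪ a)
  Expand products over sums:  a ∪ g(a ∩ a ∩ c ∩ c ∪ g(a ∪ a ∪ c, a ∩ a ∩ c ∩ c, g(a, a, c)) ∪ g(c, c, c), g(g(g(c, c, c), g(a, c, c), a ∩ a ∩ c ∩ c), a ∩ g(a, c, a) ∪ c ∩ g(a, c, a) ∪ c ∩ g(a, c, a) ∪ c ∩ g(a, c, a), a ∩ a ∩ a ∩ c ∩ c ∩ g(c, c, a) ∪ a ∩ a ∩ a ∩ c ∩ c ∩ g(c, c, a) ∪ a ∩ a ∩ a ∩ c ∩ c ∩ g(c, c, a) ∪ a ∩ a ∩ c ∩ c ∩ c ∩ g(c, c, a)), a ∩ c ∩ c ∩ c ∩ c ∩ g(a, a, a) ∩ g(a, a, c) ∪ a ∩ c ∩ c ∩ c ∩ g(a, a, a) ∩ g(a, a, c) ∪ a ∩ c ∩ c ∩ c ∩ g(a, a, a) ∩ g(a, a, c) ∪ a ∩ c ∩ c ∩ g(a, a, a) ∩ g(a, a, c) ∩ g(a, a, c)) ∪ c ∪ a
  Sort arguments:  a ∪ a ∪ c ∪ g(a ∩ a ∩ c ∩ c ∪ g(a ∪ a ∪ c, a ∩ a ∩ c ∩ c, g(a, a, c)) ∪ g(c, c, c), g(g(g(c, c, c), g(a, c, c), a ∩ a ∩ c ∩ c), a ∩ g(a, c, a) ∪ c ∩ g(a, c, a) ∪ c ∩ g(a, c, a) ∪ c ∩ g(a, c, a), a ∩ a ∩ a ∩ c ∩ c ∩ g(c, c, a) ∪ a ∩ a ∩ a ∩ c ∩ c ∩ g(c, c, a) ∪ a ∩ a ∩ a ∩ c ∩ c ∩ g(c, c, a) ∪ a ∩ a ∩ c ∩ c ∩ c ∩ g(c, c, a)), a ∩ c ∩ c ∩ c ∩ c ∩ g(a, a, a) ∩ g(a, a, c) ∪ a ∩ c ∩ c ∩ c ∩ g(a, a, a) ∩ g(a, a, c) ∪ a ∩ c ∩ c ∩ c ∩ g(a, a, a) ∩ g(a, a, c) ∪ a ∩ c ∩ c ∩ g(a, a, a) ∩ g(a, a, c) ∩ g(a, a, c))
Right:  g(g(c, c, c) ∪ (g(a ∪ c ∪ a, (c ∩ c) ∩ a ∩ a, g(a, a, c)) ∪ (c ∩ (a ∩ c)) ∩ a), g(g(g(c, c, c), g(a, c, c), (a ∩ a) ∩ c ∩ c), (g(a, c, a) ∩ c ∪ (g(a, c, a) ∩ c ∪ a ∩ g(a, c, a))) ∪ c ∩ g(a, c, a), c ∩ (a ∩ a) ∩ a ∩ c ∩ g(c, c, a) ∪ a ∩ c ∩ (a ∩ c) ∩ c ∩ g(c, c, a) ∪ g(c, c, a) ∩ (c ∩ (c ∩ a)) ∩ a ∩ a ∪ c ∩ (a ∩ g(c, c, a)) ∩ c ∩ (a ∩ a)), c ∩ g(a, a, a) ∩ a ∩ c ∩ c ∩ g(a, a, c) ∪ ((g(a, a, a) ∩ c ∩ (c ∩ g(a, a, c)) ∩ a ∩ (c ∩ c) ∪ c ∩ (g(a, a, a) ∩ c) ∩ (g(a, a, c) ∩ a) ∩ c) ∪ (a ∩ (g(a, a, c) ∩ c)) ∩ ((g(a, a, c) ∩ g(a, a, a)) ∩ c))) ∪ a ∪ c ∪ a
  Un-nest:  g(a ∩ a ∩ c ∩ c ∪ g(a ∪ a ∪ c, a ∩ a ∩ c ∩ c, g(a, a, c)) ∪ g(c, c, c), g(g(g(c, c, c), g(a, c, c), a ∩ a ∩ c ∩ c), a ∩ g(a, c, a) ∪ c ∩ g(a, c, a) ∪ c ∩ g(a, c, a) ∪ c ∩ g(a, c, a), a ∩ a ∩ a ∩ c ∩ c ∩ g(c, c, a) ∪ a ∩ a ∩ a ∩ c ∩ c ∩ g(c, c, a) ∪ a ∩ a ∩ a ∩ c ∩ c ∩ g(c, c, a) ∪ a ∩ a ∩ c ∩ c ∩ c ∩ g(c, c, a)), a ∩ c ∩ c ∩ c ∩ c ∩ g(a, a, a) ∩ g(a, a, c) ∪ a ∩ c ∩ c ∩ c ∩ g(a, a, a) ∩ g(a, a, c) ∪ a ∩ c ∩ c ∩ c ∩ g(a, a, a) ∩ g(a, a, c) ∪ a ∩ c ∩ c ∩ g(a, a, a) ∩ g(a, a, c) ∩ g(a, a, c)) ∪ a ∪ c ∪ a
  Sort:  a ∪ a ∪ c ∪ g(a ∩ a ∩ c ∩ c ∪ g(a ∪ a ∪ c, a ∩ a ∩ c ∩ c, g(a, a, c)) ∪ g(c, c, c), g(g(g(c, c, c), g(a, c, c), a ∩ a ∩ c ∩ c), a ∩ g(a, c, a) ∪ c ∩ g(a, c, a) ∪ c ∩ g(a, c, a) ∪ c ∩ g(a, c, a), a ∩ a ∩ a ∩ c ∩ c ∩ g(c, c, a) ∪ a ∩ a ∩ a ∩ c ∩ c ∩ g(c, c, a) ∪ a ∩ a ∩ a ∩ c ∩ c ∩ g(c, c, a) ∪ a ∩ a ∩ c ∩ c ∩ c ∩ g(c, c, a)), a ∩ c ∩ c ∩ c ∩ c ∩ g(a, a, a) ∩ g(a, a, c) ∪ a ∩ c ∩ c ∩ c ∩ g(a, a, a) ∩ g(a, a, c) ∪ a ∩ c ∩ c ∩ c ∩ g(a, a, a) ∩ g(a, a, c) ∪ a ∩ c ∩ c ∩ g(a, a, a) ∩ g(a, a, c) ∩ g(a, a, c))

Answer: yes — both canonical forms are a ∪ a ∪ c ∪ g(a ∩ a ∩ c ∩ c ∪ g(a ∪ a ∪ c, a ∩ a ∩ c ∩ c, g(a, a, c)) ∪ g(c, c, c), g(g(g(c, c, c), g(a, c, c), a ∩ a ∩ c ∩ c), a ∩ g(a, c, a) ∪ c ∩ g(a, c, a) ∪ c ∩ g(a, c, a) ∪ c ∩ g(a, c, a), a ∩ a ∩ a ∩ c ∩ c ∩ g(c, c, a) ∪ a ∩ a ∩ a ∩ c ∩ c ∩ g(c, c, a) ∪ a ∩ a ∩ a ∩ c ∩ c ∩ g(c, c, a) ∪ a ∩ a ∩ c ∩ c ∩ c ∩ g(c, c, a)), a ∩ c ∩ c ∩ c ∩ c ∩ g(a, a, a) ∩ g(a, a, c) ∪ a ∩ c ∩ c ∩ c ∩ g(a, a, a) ∩ g(a, a, c) ∪ a ∩ c ∩ c ∩ c ∩ g(a, a, a) ∩ g(a, a, c) ∪ a ∩ c ∩ c ∩ g(a, a, a) ∩ g(a, a, c) ∩ g(a, a, c))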